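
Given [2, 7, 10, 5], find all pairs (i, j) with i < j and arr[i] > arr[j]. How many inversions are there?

Finding inversions in [2, 7, 10, 5]:

(1, 3): arr[1]=7 > arr[3]=5
(2, 3): arr[2]=10 > arr[3]=5

Total inversions: 2

The array has 2 inversion(s): (1,3), (2,3). Each pair (i,j) satisfies i < j and arr[i] > arr[j].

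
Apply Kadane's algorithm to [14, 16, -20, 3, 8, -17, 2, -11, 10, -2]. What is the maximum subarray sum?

Using Kadane's algorithm on [14, 16, -20, 3, 8, -17, 2, -11, 10, -2]:

Scanning through the array:
Position 1 (value 16): max_ending_here = 30, max_so_far = 30
Position 2 (value -20): max_ending_here = 10, max_so_far = 30
Position 3 (value 3): max_ending_here = 13, max_so_far = 30
Position 4 (value 8): max_ending_here = 21, max_so_far = 30
Position 5 (value -17): max_ending_here = 4, max_so_far = 30
Position 6 (value 2): max_ending_here = 6, max_so_far = 30
Position 7 (value -11): max_ending_here = -5, max_so_far = 30
Position 8 (value 10): max_ending_here = 10, max_so_far = 30
Position 9 (value -2): max_ending_here = 8, max_so_far = 30

Maximum subarray: [14, 16]
Maximum sum: 30

The maximum subarray is [14, 16] with sum 30. This subarray runs from index 0 to index 1.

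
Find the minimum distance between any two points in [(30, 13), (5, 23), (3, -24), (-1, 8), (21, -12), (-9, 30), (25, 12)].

Computing all pairwise distances among 7 points:

d((30, 13), (5, 23)) = 26.9258
d((30, 13), (3, -24)) = 45.8039
d((30, 13), (-1, 8)) = 31.4006
d((30, 13), (21, -12)) = 26.5707
d((30, 13), (-9, 30)) = 42.5441
d((30, 13), (25, 12)) = 5.099 <-- minimum
d((5, 23), (3, -24)) = 47.0425
d((5, 23), (-1, 8)) = 16.1555
d((5, 23), (21, -12)) = 38.4838
d((5, 23), (-9, 30)) = 15.6525
d((5, 23), (25, 12)) = 22.8254
d((3, -24), (-1, 8)) = 32.249
d((3, -24), (21, -12)) = 21.6333
d((3, -24), (-9, 30)) = 55.3173
d((3, -24), (25, 12)) = 42.19
d((-1, 8), (21, -12)) = 29.7321
d((-1, 8), (-9, 30)) = 23.4094
d((-1, 8), (25, 12)) = 26.3059
d((21, -12), (-9, 30)) = 51.614
d((21, -12), (25, 12)) = 24.3311
d((-9, 30), (25, 12)) = 38.4708

Closest pair: (30, 13) and (25, 12) with distance 5.099

The closest pair is (30, 13) and (25, 12) with Euclidean distance 5.099. For 7 points, brute-force pairwise comparison is shown above. For large n, the divide-and-conquer algorithm (sort by x, recurse on halves, check the dividing strip) achieves O(n log n).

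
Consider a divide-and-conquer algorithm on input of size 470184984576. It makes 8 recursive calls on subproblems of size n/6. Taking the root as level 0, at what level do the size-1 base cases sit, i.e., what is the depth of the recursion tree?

For divide and conquer with division factor 6:

Problem sizes at each level:
Level 0: 470184984576
Level 1: 78364164096
Level 2: 13060694016
Level 3: 2176782336
Level 4: 362797056
Level 5: 60466176
Level 6: 10077696
Level 7: 1679616
Level 8: 279936
Level 9: 46656
Level 10: 7776
Level 11: 1296
Level 12: 216
Level 13: 36
Level 14: 6
Level 15: 1

The root is level 0 and the size-1 base case is level 15 (the tree spans levels 0 through 15, i.e. 16 levels counting the root), so the depth is the number of divisions: log_6(470184984576) = 15

The recursion tree depth is log_6(470184984576) = 15. At each level, the problem size is divided by 6, so it takes 15 divisions to reduce to a base case of size 1. The algorithm makes 8 recursive calls at each level.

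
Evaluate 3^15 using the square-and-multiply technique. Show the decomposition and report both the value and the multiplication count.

Computing 3^15 by squaring (build up from 3^1; each line after the first costs one multiplication):

3^1 = 3
3^2 = (3^1)^2 = 3^2 = 9
3^3 = 3 * 3^2 = 3 * 9 = 27
3^6 = (3^3)^2 = 27^2 = 729
3^7 = 3 * 3^6 = 3 * 729 = 2187
3^14 = (3^7)^2 = 2187^2 = 4782969
3^15 = 3 * 3^14 = 3 * 4782969 = 14348907

Result: 14348907
Multiplications needed: 6 (6 lines after 3^1)

3^15 = 14348907. Using exponentiation by squaring, this requires 6 multiplications. The key idea: if the exponent is even, square the half-power; if odd, multiply by the base once.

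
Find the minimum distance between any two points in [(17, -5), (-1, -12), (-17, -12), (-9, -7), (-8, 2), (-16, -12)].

Computing all pairwise distances among 6 points:

d((17, -5), (-1, -12)) = 19.3132
d((17, -5), (-17, -12)) = 34.7131
d((17, -5), (-9, -7)) = 26.0768
d((17, -5), (-8, 2)) = 25.9615
d((17, -5), (-16, -12)) = 33.7343
d((-1, -12), (-17, -12)) = 16.0
d((-1, -12), (-9, -7)) = 9.434
d((-1, -12), (-8, 2)) = 15.6525
d((-1, -12), (-16, -12)) = 15.0
d((-17, -12), (-9, -7)) = 9.434
d((-17, -12), (-8, 2)) = 16.6433
d((-17, -12), (-16, -12)) = 1.0 <-- minimum
d((-9, -7), (-8, 2)) = 9.0554
d((-9, -7), (-16, -12)) = 8.6023
d((-8, 2), (-16, -12)) = 16.1245

Closest pair: (-17, -12) and (-16, -12) with distance 1.0

The closest pair is (-17, -12) and (-16, -12) with Euclidean distance 1.0. For 6 points, brute-force pairwise comparison is shown above. For large n, the divide-and-conquer algorithm (sort by x, recurse on halves, check the dividing strip) achieves O(n log n).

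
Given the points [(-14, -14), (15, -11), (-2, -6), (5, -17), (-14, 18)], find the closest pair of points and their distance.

Computing all pairwise distances among 5 points:

d((-14, -14), (15, -11)) = 29.1548
d((-14, -14), (-2, -6)) = 14.4222
d((-14, -14), (5, -17)) = 19.2354
d((-14, -14), (-14, 18)) = 32.0
d((15, -11), (-2, -6)) = 17.72
d((15, -11), (5, -17)) = 11.6619 <-- minimum
d((15, -11), (-14, 18)) = 41.0122
d((-2, -6), (5, -17)) = 13.0384
d((-2, -6), (-14, 18)) = 26.8328
d((5, -17), (-14, 18)) = 39.8246

Closest pair: (15, -11) and (5, -17) with distance 11.6619

The closest pair is (15, -11) and (5, -17) with Euclidean distance 11.6619. For 5 points, brute-force pairwise comparison is shown above. For large n, the divide-and-conquer algorithm (sort by x, recurse on halves, check the dividing strip) achieves O(n log n).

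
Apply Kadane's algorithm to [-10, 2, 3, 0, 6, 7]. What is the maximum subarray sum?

Using Kadane's algorithm on [-10, 2, 3, 0, 6, 7]:

Scanning through the array:
Position 1 (value 2): max_ending_here = 2, max_so_far = 2
Position 2 (value 3): max_ending_here = 5, max_so_far = 5
Position 3 (value 0): max_ending_here = 5, max_so_far = 5
Position 4 (value 6): max_ending_here = 11, max_so_far = 11
Position 5 (value 7): max_ending_here = 18, max_so_far = 18

Maximum subarray: [2, 3, 0, 6, 7]
Maximum sum: 18

The maximum subarray is [2, 3, 0, 6, 7] with sum 18. This subarray runs from index 1 to index 5.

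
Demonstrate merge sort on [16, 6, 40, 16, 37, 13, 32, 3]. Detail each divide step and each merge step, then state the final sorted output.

Merge sort trace:

Split: [16, 6, 40, 16, 37, 13, 32, 3] -> [16, 6, 40, 16] and [37, 13, 32, 3]
  Split: [16, 6, 40, 16] -> [16, 6] and [40, 16]
    Split: [16, 6] -> [16] and [6]
    Merge: [16] + [6] -> [6, 16]
    Split: [40, 16] -> [40] and [16]
    Merge: [40] + [16] -> [16, 40]
  Merge: [6, 16] + [16, 40] -> [6, 16, 16, 40]
  Split: [37, 13, 32, 3] -> [37, 13] and [32, 3]
    Split: [37, 13] -> [37] and [13]
    Merge: [37] + [13] -> [13, 37]
    Split: [32, 3] -> [32] and [3]
    Merge: [32] + [3] -> [3, 32]
  Merge: [13, 37] + [3, 32] -> [3, 13, 32, 37]
Merge: [6, 16, 16, 40] + [3, 13, 32, 37] -> [3, 6, 13, 16, 16, 32, 37, 40]

Final sorted array: [3, 6, 13, 16, 16, 32, 37, 40]

The merge sort proceeds by recursively splitting the array and merging sorted halves.
After all merges, the sorted array is [3, 6, 13, 16, 16, 32, 37, 40].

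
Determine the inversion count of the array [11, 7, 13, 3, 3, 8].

Finding inversions in [11, 7, 13, 3, 3, 8]:

(0, 1): arr[0]=11 > arr[1]=7
(0, 3): arr[0]=11 > arr[3]=3
(0, 4): arr[0]=11 > arr[4]=3
(0, 5): arr[0]=11 > arr[5]=8
(1, 3): arr[1]=7 > arr[3]=3
(1, 4): arr[1]=7 > arr[4]=3
(2, 3): arr[2]=13 > arr[3]=3
(2, 4): arr[2]=13 > arr[4]=3
(2, 5): arr[2]=13 > arr[5]=8

Total inversions: 9

The array has 9 inversion(s): (0,1), (0,3), (0,4), (0,5), (1,3), (1,4), (2,3), (2,4), (2,5). Each pair (i,j) satisfies i < j and arr[i] > arr[j].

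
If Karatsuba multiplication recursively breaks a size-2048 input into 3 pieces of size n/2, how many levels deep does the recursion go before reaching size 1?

For divide and conquer with division factor 2:

Problem sizes at each level:
Level 0: 2048
Level 1: 1024
Level 2: 512
Level 3: 256
Level 4: 128
Level 5: 64
Level 6: 32
Level 7: 16
Level 8: 8
Level 9: 4
Level 10: 2
Level 11: 1

The root is level 0 and the size-1 base case is level 11 (the tree spans levels 0 through 11, i.e. 12 levels counting the root), so the depth is the number of divisions: log_2(2048) = 11

The recursion tree depth is log_2(2048) = 11. At each level, the problem size is divided by 2, so it takes 11 divisions to reduce to a base case of size 1. The algorithm makes 3 recursive calls at each level.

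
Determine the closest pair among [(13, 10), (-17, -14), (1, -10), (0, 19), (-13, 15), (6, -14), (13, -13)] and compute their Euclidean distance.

Computing all pairwise distances among 7 points:

d((13, 10), (-17, -14)) = 38.4187
d((13, 10), (1, -10)) = 23.3238
d((13, 10), (0, 19)) = 15.8114
d((13, 10), (-13, 15)) = 26.4764
d((13, 10), (6, -14)) = 25.0
d((13, 10), (13, -13)) = 23.0
d((-17, -14), (1, -10)) = 18.4391
d((-17, -14), (0, 19)) = 37.1214
d((-17, -14), (-13, 15)) = 29.2746
d((-17, -14), (6, -14)) = 23.0
d((-17, -14), (13, -13)) = 30.0167
d((1, -10), (0, 19)) = 29.0172
d((1, -10), (-13, 15)) = 28.6531
d((1, -10), (6, -14)) = 6.4031 <-- minimum
d((1, -10), (13, -13)) = 12.3693
d((0, 19), (-13, 15)) = 13.6015
d((0, 19), (6, -14)) = 33.541
d((0, 19), (13, -13)) = 34.5398
d((-13, 15), (6, -14)) = 34.6699
d((-13, 15), (13, -13)) = 38.2099
d((6, -14), (13, -13)) = 7.0711

Closest pair: (1, -10) and (6, -14) with distance 6.4031

The closest pair is (1, -10) and (6, -14) with Euclidean distance 6.4031. For 7 points, brute-force pairwise comparison is shown above. For large n, the divide-and-conquer algorithm (sort by x, recurse on halves, check the dividing strip) achieves O(n log n).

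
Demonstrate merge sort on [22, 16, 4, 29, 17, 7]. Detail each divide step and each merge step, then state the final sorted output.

Merge sort trace:

Split: [22, 16, 4, 29, 17, 7] -> [22, 16, 4] and [29, 17, 7]
  Split: [22, 16, 4] -> [22] and [16, 4]
    Split: [16, 4] -> [16] and [4]
    Merge: [16] + [4] -> [4, 16]
  Merge: [22] + [4, 16] -> [4, 16, 22]
  Split: [29, 17, 7] -> [29] and [17, 7]
    Split: [17, 7] -> [17] and [7]
    Merge: [17] + [7] -> [7, 17]
  Merge: [29] + [7, 17] -> [7, 17, 29]
Merge: [4, 16, 22] + [7, 17, 29] -> [4, 7, 16, 17, 22, 29]

Final sorted array: [4, 7, 16, 17, 22, 29]

The merge sort proceeds by recursively splitting the array and merging sorted halves.
After all merges, the sorted array is [4, 7, 16, 17, 22, 29].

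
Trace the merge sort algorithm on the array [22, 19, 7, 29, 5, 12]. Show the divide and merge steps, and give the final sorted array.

Merge sort trace:

Split: [22, 19, 7, 29, 5, 12] -> [22, 19, 7] and [29, 5, 12]
  Split: [22, 19, 7] -> [22] and [19, 7]
    Split: [19, 7] -> [19] and [7]
    Merge: [19] + [7] -> [7, 19]
  Merge: [22] + [7, 19] -> [7, 19, 22]
  Split: [29, 5, 12] -> [29] and [5, 12]
    Split: [5, 12] -> [5] and [12]
    Merge: [5] + [12] -> [5, 12]
  Merge: [29] + [5, 12] -> [5, 12, 29]
Merge: [7, 19, 22] + [5, 12, 29] -> [5, 7, 12, 19, 22, 29]

Final sorted array: [5, 7, 12, 19, 22, 29]

The merge sort proceeds by recursively splitting the array and merging sorted halves.
After all merges, the sorted array is [5, 7, 12, 19, 22, 29].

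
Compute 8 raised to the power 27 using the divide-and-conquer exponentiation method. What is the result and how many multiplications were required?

Computing 8^27 by squaring (build up from 8^1; each line after the first costs one multiplication):

8^1 = 8
8^2 = (8^1)^2 = 8^2 = 64
8^3 = 8 * 8^2 = 8 * 64 = 512
8^6 = (8^3)^2 = 512^2 = 262144
8^12 = (8^6)^2 = 262144^2 = 68719476736
8^13 = 8 * 8^12 = 8 * 68719476736 = 549755813888
8^26 = (8^13)^2 = 549755813888^2 = 302231454903657293676544
8^27 = 8 * 8^26 = 8 * 302231454903657293676544 = 2417851639229258349412352

Result: 2417851639229258349412352
Multiplications needed: 7 (7 lines after 8^1)

8^27 = 2417851639229258349412352. Using exponentiation by squaring, this requires 7 multiplications. The key idea: if the exponent is even, square the half-power; if odd, multiply by the base once.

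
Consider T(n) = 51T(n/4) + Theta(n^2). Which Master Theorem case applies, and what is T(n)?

Master Theorem for T(n) = 51T(n/4) + O(n^2):

a = 51, b = 4, c = 2
log_b(a) = log_4(51) = 2.8362

Case 1: c = 2 < log_4(51) = 2.8362
T(n) = O(n^(log_4 51))

For T(n) = 51T(n/4) + O(n^2): log_4(51) = 2.8362. This is Case 1 of the Master Theorem (c < log_b(a), work dominated by leaves), giving O(n^(log_4 51)).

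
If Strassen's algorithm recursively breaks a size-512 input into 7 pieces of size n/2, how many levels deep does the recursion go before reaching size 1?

For divide and conquer with division factor 2:

Problem sizes at each level:
Level 0: 512
Level 1: 256
Level 2: 128
Level 3: 64
Level 4: 32
Level 5: 16
Level 6: 8
Level 7: 4
Level 8: 2
Level 9: 1

The root is level 0 and the size-1 base case is level 9 (the tree spans levels 0 through 9, i.e. 10 levels counting the root), so the depth is the number of divisions: log_2(512) = 9

The recursion tree depth is log_2(512) = 9. At each level, the problem size is divided by 2, so it takes 9 divisions to reduce to a base case of size 1. The algorithm makes 7 recursive calls at each level.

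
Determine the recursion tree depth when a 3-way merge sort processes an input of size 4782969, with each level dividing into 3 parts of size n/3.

For divide and conquer with division factor 3:

Problem sizes at each level:
Level 0: 4782969
Level 1: 1594323
Level 2: 531441
Level 3: 177147
Level 4: 59049
Level 5: 19683
Level 6: 6561
Level 7: 2187
Level 8: 729
Level 9: 243
Level 10: 81
Level 11: 27
Level 12: 9
Level 13: 3
Level 14: 1

The root is level 0 and the size-1 base case is level 14 (the tree spans levels 0 through 14, i.e. 15 levels counting the root), so the depth is the number of divisions: log_3(4782969) = 14

The recursion tree depth is log_3(4782969) = 14. At each level, the problem size is divided by 3, so it takes 14 divisions to reduce to a base case of size 1. The algorithm makes 3 recursive calls at each level.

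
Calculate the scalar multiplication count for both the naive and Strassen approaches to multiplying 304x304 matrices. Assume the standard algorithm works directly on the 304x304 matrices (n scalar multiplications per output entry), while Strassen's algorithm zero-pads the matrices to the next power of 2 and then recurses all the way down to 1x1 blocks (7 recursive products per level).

Matrix multiplication for 304x304 matrices:

Strassen's algorithm requires power-of-2 dimensions. Pad 304x304 to 512x512 (next power of 2).

Standard algorithm: 304^3 = 28094464 multiplications
Strassen's algorithm: 7^(log2(512)) = 7^9 = 40353607 multiplications
Difference: 28094464 - 40353607 = -12259143 (Strassen uses MORE here due to padding overhead — for small or just-over-power-of-2 n, padding can outweigh the per-level savings)

Standard: 28094464 multiplications (304^3). Strassen: 40353607 multiplications (7^9, after padding to 512x512). Strassen reduces 8 recursive multiplications to 7 at each level.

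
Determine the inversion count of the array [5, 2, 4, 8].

Finding inversions in [5, 2, 4, 8]:

(0, 1): arr[0]=5 > arr[1]=2
(0, 2): arr[0]=5 > arr[2]=4

Total inversions: 2

The array has 2 inversion(s): (0,1), (0,2). Each pair (i,j) satisfies i < j and arr[i] > arr[j].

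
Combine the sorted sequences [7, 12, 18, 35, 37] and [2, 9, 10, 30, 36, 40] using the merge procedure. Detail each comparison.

Merging process:

Compare 7 vs 2: take 2 from right. Merged: [2]
Compare 7 vs 9: take 7 from left. Merged: [2, 7]
Compare 12 vs 9: take 9 from right. Merged: [2, 7, 9]
Compare 12 vs 10: take 10 from right. Merged: [2, 7, 9, 10]
Compare 12 vs 30: take 12 from left. Merged: [2, 7, 9, 10, 12]
Compare 18 vs 30: take 18 from left. Merged: [2, 7, 9, 10, 12, 18]
Compare 35 vs 30: take 30 from right. Merged: [2, 7, 9, 10, 12, 18, 30]
Compare 35 vs 36: take 35 from left. Merged: [2, 7, 9, 10, 12, 18, 30, 35]
Compare 37 vs 36: take 36 from right. Merged: [2, 7, 9, 10, 12, 18, 30, 35, 36]
Compare 37 vs 40: take 37 from left. Merged: [2, 7, 9, 10, 12, 18, 30, 35, 36, 37]
Append remaining from right: [40]. Merged: [2, 7, 9, 10, 12, 18, 30, 35, 36, 37, 40]

Final merged array: [2, 7, 9, 10, 12, 18, 30, 35, 36, 37, 40]
Total comparisons: 10

The merged array is [2, 7, 9, 10, 12, 18, 30, 35, 36, 37, 40], requiring 10 comparisons. The merge step runs in O(n) time where n is the total number of elements.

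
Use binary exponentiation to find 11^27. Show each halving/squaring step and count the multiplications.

Computing 11^27 by squaring (build up from 11^1; each line after the first costs one multiplication):

11^1 = 11
11^2 = (11^1)^2 = 11^2 = 121
11^3 = 11 * 11^2 = 11 * 121 = 1331
11^6 = (11^3)^2 = 1331^2 = 1771561
11^12 = (11^6)^2 = 1771561^2 = 3138428376721
11^13 = 11 * 11^12 = 11 * 3138428376721 = 34522712143931
11^26 = (11^13)^2 = 34522712143931^2 = 1191817653772720942460132761
11^27 = 11 * 11^26 = 11 * 1191817653772720942460132761 = 13109994191499930367061460371

Result: 13109994191499930367061460371
Multiplications needed: 7 (7 lines after 11^1)

11^27 = 13109994191499930367061460371. Using exponentiation by squaring, this requires 7 multiplications. The key idea: if the exponent is even, square the half-power; if odd, multiply by the base once.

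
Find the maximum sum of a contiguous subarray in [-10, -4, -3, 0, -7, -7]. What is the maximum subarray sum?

Using Kadane's algorithm on [-10, -4, -3, 0, -7, -7]:

Scanning through the array:
Position 1 (value -4): max_ending_here = -4, max_so_far = -4
Position 2 (value -3): max_ending_here = -3, max_so_far = -3
Position 3 (value 0): max_ending_here = 0, max_so_far = 0
Position 4 (value -7): max_ending_here = -7, max_so_far = 0
Position 5 (value -7): max_ending_here = -7, max_so_far = 0

Maximum subarray: [0]
Maximum sum: 0

The maximum subarray is [0] with sum 0. This subarray runs from index 3 to index 3.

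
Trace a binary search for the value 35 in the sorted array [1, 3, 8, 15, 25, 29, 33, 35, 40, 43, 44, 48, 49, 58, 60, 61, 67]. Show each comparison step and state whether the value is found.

Binary search for 35 in [1, 3, 8, 15, 25, 29, 33, 35, 40, 43, 44, 48, 49, 58, 60, 61, 67]:

lo=0, hi=16, mid=8, arr[mid]=40 -> 40 > 35, search left half
lo=0, hi=7, mid=3, arr[mid]=15 -> 15 < 35, search right half
lo=4, hi=7, mid=5, arr[mid]=29 -> 29 < 35, search right half
lo=6, hi=7, mid=6, arr[mid]=33 -> 33 < 35, search right half
lo=7, hi=7, mid=7, arr[mid]=35 -> Found target at index 7!

Binary search finds 35 at index 7 after 5 comparisons. The search repeatedly halves the search space by comparing with the middle element.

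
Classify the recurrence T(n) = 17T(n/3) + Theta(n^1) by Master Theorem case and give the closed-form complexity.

Master Theorem for T(n) = 17T(n/3) + O(n^1):

a = 17, b = 3, c = 1
log_b(a) = log_3(17) = 2.5789

Case 1: c = 1 < log_3(17) = 2.5789
T(n) = O(n^(log_3 17))

For T(n) = 17T(n/3) + O(n^1): log_3(17) = 2.5789. This is Case 1 of the Master Theorem (c < log_b(a), work dominated by leaves), giving O(n^(log_3 17)).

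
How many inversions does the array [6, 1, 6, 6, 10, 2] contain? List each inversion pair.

Finding inversions in [6, 1, 6, 6, 10, 2]:

(0, 1): arr[0]=6 > arr[1]=1
(0, 5): arr[0]=6 > arr[5]=2
(2, 5): arr[2]=6 > arr[5]=2
(3, 5): arr[3]=6 > arr[5]=2
(4, 5): arr[4]=10 > arr[5]=2

Total inversions: 5

The array has 5 inversion(s): (0,1), (0,5), (2,5), (3,5), (4,5). Each pair (i,j) satisfies i < j and arr[i] > arr[j].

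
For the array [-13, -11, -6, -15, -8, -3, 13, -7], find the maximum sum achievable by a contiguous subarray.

Using Kadane's algorithm on [-13, -11, -6, -15, -8, -3, 13, -7]:

Scanning through the array:
Position 1 (value -11): max_ending_here = -11, max_so_far = -11
Position 2 (value -6): max_ending_here = -6, max_so_far = -6
Position 3 (value -15): max_ending_here = -15, max_so_far = -6
Position 4 (value -8): max_ending_here = -8, max_so_far = -6
Position 5 (value -3): max_ending_here = -3, max_so_far = -3
Position 6 (value 13): max_ending_here = 13, max_so_far = 13
Position 7 (value -7): max_ending_here = 6, max_so_far = 13

Maximum subarray: [13]
Maximum sum: 13

The maximum subarray is [13] with sum 13. This subarray runs from index 6 to index 6.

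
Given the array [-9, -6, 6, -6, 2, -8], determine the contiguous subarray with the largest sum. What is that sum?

Using Kadane's algorithm on [-9, -6, 6, -6, 2, -8]:

Scanning through the array:
Position 1 (value -6): max_ending_here = -6, max_so_far = -6
Position 2 (value 6): max_ending_here = 6, max_so_far = 6
Position 3 (value -6): max_ending_here = 0, max_so_far = 6
Position 4 (value 2): max_ending_here = 2, max_so_far = 6
Position 5 (value -8): max_ending_here = -6, max_so_far = 6

Maximum subarray: [6]
Maximum sum: 6

The maximum subarray is [6] with sum 6. This subarray runs from index 2 to index 2.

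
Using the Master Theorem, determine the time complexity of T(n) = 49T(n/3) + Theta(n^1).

Master Theorem for T(n) = 49T(n/3) + O(n^1):

a = 49, b = 3, c = 1
log_b(a) = log_3(49) = 3.5425

Case 1: c = 1 < log_3(49) = 3.5425
T(n) = O(n^(log_3 49))

For T(n) = 49T(n/3) + O(n^1): log_3(49) = 3.5425. This is Case 1 of the Master Theorem (c < log_b(a), work dominated by leaves), giving O(n^(log_3 49)).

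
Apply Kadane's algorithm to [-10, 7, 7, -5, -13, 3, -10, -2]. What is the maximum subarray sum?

Using Kadane's algorithm on [-10, 7, 7, -5, -13, 3, -10, -2]:

Scanning through the array:
Position 1 (value 7): max_ending_here = 7, max_so_far = 7
Position 2 (value 7): max_ending_here = 14, max_so_far = 14
Position 3 (value -5): max_ending_here = 9, max_so_far = 14
Position 4 (value -13): max_ending_here = -4, max_so_far = 14
Position 5 (value 3): max_ending_here = 3, max_so_far = 14
Position 6 (value -10): max_ending_here = -7, max_so_far = 14
Position 7 (value -2): max_ending_here = -2, max_so_far = 14

Maximum subarray: [7, 7]
Maximum sum: 14

The maximum subarray is [7, 7] with sum 14. This subarray runs from index 1 to index 2.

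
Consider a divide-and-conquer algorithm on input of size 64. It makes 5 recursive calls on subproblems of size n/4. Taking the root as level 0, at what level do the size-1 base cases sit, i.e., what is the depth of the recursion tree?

For divide and conquer with division factor 4:

Problem sizes at each level:
Level 0: 64
Level 1: 16
Level 2: 4
Level 3: 1

The root is level 0 and the size-1 base case is level 3 (the tree spans levels 0 through 3, i.e. 4 levels counting the root), so the depth is the number of divisions: log_4(64) = 3

The recursion tree depth is log_4(64) = 3. At each level, the problem size is divided by 4, so it takes 3 divisions to reduce to a base case of size 1. The algorithm makes 5 recursive calls at each level.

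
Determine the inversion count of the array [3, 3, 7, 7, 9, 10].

Finding inversions in [3, 3, 7, 7, 9, 10]:


Total inversions: 0

The array has 0 inversions. It is already sorted.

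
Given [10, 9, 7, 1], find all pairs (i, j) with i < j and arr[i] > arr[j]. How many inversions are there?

Finding inversions in [10, 9, 7, 1]:

(0, 1): arr[0]=10 > arr[1]=9
(0, 2): arr[0]=10 > arr[2]=7
(0, 3): arr[0]=10 > arr[3]=1
(1, 2): arr[1]=9 > arr[2]=7
(1, 3): arr[1]=9 > arr[3]=1
(2, 3): arr[2]=7 > arr[3]=1

Total inversions: 6

The array has 6 inversion(s): (0,1), (0,2), (0,3), (1,2), (1,3), (2,3). Each pair (i,j) satisfies i < j and arr[i] > arr[j].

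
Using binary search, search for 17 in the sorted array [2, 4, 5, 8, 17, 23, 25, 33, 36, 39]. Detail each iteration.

Binary search for 17 in [2, 4, 5, 8, 17, 23, 25, 33, 36, 39]:

lo=0, hi=9, mid=4, arr[mid]=17 -> Found target at index 4!

Binary search finds 17 at index 4 after 1 comparisons. The search repeatedly halves the search space by comparing with the middle element.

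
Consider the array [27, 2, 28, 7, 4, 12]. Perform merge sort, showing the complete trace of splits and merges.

Merge sort trace:

Split: [27, 2, 28, 7, 4, 12] -> [27, 2, 28] and [7, 4, 12]
  Split: [27, 2, 28] -> [27] and [2, 28]
    Split: [2, 28] -> [2] and [28]
    Merge: [2] + [28] -> [2, 28]
  Merge: [27] + [2, 28] -> [2, 27, 28]
  Split: [7, 4, 12] -> [7] and [4, 12]
    Split: [4, 12] -> [4] and [12]
    Merge: [4] + [12] -> [4, 12]
  Merge: [7] + [4, 12] -> [4, 7, 12]
Merge: [2, 27, 28] + [4, 7, 12] -> [2, 4, 7, 12, 27, 28]

Final sorted array: [2, 4, 7, 12, 27, 28]

The merge sort proceeds by recursively splitting the array and merging sorted halves.
After all merges, the sorted array is [2, 4, 7, 12, 27, 28].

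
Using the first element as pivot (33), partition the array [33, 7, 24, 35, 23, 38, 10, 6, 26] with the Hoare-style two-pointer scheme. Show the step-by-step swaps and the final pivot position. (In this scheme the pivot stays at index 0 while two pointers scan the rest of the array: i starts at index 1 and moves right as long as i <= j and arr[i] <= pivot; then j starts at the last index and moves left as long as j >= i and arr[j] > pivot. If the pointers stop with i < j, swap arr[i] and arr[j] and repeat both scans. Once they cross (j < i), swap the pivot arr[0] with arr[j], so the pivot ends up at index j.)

Hoare-style two-pointer partition with pivot = 33:

Initial array: [33, 7, 24, 35, 23, 38, 10, 6, 26]

Pointers start at i = 1, j = 8.
i stops at index 3 (arr[3]=35 > 33), j stops at index 8 (arr[8]=26 <= 33): swap arr[3] and arr[8], array becomes [33, 7, 24, 26, 23, 38, 10, 6, 35]
i stops at index 5 (arr[5]=38 > 33), j stops at index 7 (arr[7]=6 <= 33): swap arr[5] and arr[7], array becomes [33, 7, 24, 26, 23, 6, 10, 38, 35]
i ends at 7, j ends at 6: the pointers have crossed (j < i), so scanning stops.

Swap pivot arr[0] with arr[6] to place pivot at position 6: [10, 7, 24, 26, 23, 6, 33, 38, 35]
Pivot position: 6

After partitioning with pivot 33, the array becomes [10, 7, 24, 26, 23, 6, 33, 38, 35]. The pivot is placed at index 6. All elements to the left of the pivot are <= 33, and all elements to the right are > 33.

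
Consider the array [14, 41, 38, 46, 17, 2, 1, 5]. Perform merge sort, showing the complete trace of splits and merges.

Merge sort trace:

Split: [14, 41, 38, 46, 17, 2, 1, 5] -> [14, 41, 38, 46] and [17, 2, 1, 5]
  Split: [14, 41, 38, 46] -> [14, 41] and [38, 46]
    Split: [14, 41] -> [14] and [41]
    Merge: [14] + [41] -> [14, 41]
    Split: [38, 46] -> [38] and [46]
    Merge: [38] + [46] -> [38, 46]
  Merge: [14, 41] + [38, 46] -> [14, 38, 41, 46]
  Split: [17, 2, 1, 5] -> [17, 2] and [1, 5]
    Split: [17, 2] -> [17] and [2]
    Merge: [17] + [2] -> [2, 17]
    Split: [1, 5] -> [1] and [5]
    Merge: [1] + [5] -> [1, 5]
  Merge: [2, 17] + [1, 5] -> [1, 2, 5, 17]
Merge: [14, 38, 41, 46] + [1, 2, 5, 17] -> [1, 2, 5, 14, 17, 38, 41, 46]

Final sorted array: [1, 2, 5, 14, 17, 38, 41, 46]

The merge sort proceeds by recursively splitting the array and merging sorted halves.
After all merges, the sorted array is [1, 2, 5, 14, 17, 38, 41, 46].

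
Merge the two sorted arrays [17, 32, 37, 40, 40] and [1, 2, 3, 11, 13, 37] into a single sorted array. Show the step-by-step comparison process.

Merging process:

Compare 17 vs 1: take 1 from right. Merged: [1]
Compare 17 vs 2: take 2 from right. Merged: [1, 2]
Compare 17 vs 3: take 3 from right. Merged: [1, 2, 3]
Compare 17 vs 11: take 11 from right. Merged: [1, 2, 3, 11]
Compare 17 vs 13: take 13 from right. Merged: [1, 2, 3, 11, 13]
Compare 17 vs 37: take 17 from left. Merged: [1, 2, 3, 11, 13, 17]
Compare 32 vs 37: take 32 from left. Merged: [1, 2, 3, 11, 13, 17, 32]
Compare 37 vs 37: take 37 from left. Merged: [1, 2, 3, 11, 13, 17, 32, 37]
Compare 40 vs 37: take 37 from right. Merged: [1, 2, 3, 11, 13, 17, 32, 37, 37]
Append remaining from left: [40, 40]. Merged: [1, 2, 3, 11, 13, 17, 32, 37, 37, 40, 40]

Final merged array: [1, 2, 3, 11, 13, 17, 32, 37, 37, 40, 40]
Total comparisons: 9

The merged array is [1, 2, 3, 11, 13, 17, 32, 37, 37, 40, 40], requiring 9 comparisons. The merge step runs in O(n) time where n is the total number of elements.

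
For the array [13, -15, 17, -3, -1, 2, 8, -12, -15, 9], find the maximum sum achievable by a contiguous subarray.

Using Kadane's algorithm on [13, -15, 17, -3, -1, 2, 8, -12, -15, 9]:

Scanning through the array:
Position 1 (value -15): max_ending_here = -2, max_so_far = 13
Position 2 (value 17): max_ending_here = 17, max_so_far = 17
Position 3 (value -3): max_ending_here = 14, max_so_far = 17
Position 4 (value -1): max_ending_here = 13, max_so_far = 17
Position 5 (value 2): max_ending_here = 15, max_so_far = 17
Position 6 (value 8): max_ending_here = 23, max_so_far = 23
Position 7 (value -12): max_ending_here = 11, max_so_far = 23
Position 8 (value -15): max_ending_here = -4, max_so_far = 23
Position 9 (value 9): max_ending_here = 9, max_so_far = 23

Maximum subarray: [17, -3, -1, 2, 8]
Maximum sum: 23

The maximum subarray is [17, -3, -1, 2, 8] with sum 23. This subarray runs from index 2 to index 6.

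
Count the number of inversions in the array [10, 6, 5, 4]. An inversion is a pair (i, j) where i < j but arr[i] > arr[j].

Finding inversions in [10, 6, 5, 4]:

(0, 1): arr[0]=10 > arr[1]=6
(0, 2): arr[0]=10 > arr[2]=5
(0, 3): arr[0]=10 > arr[3]=4
(1, 2): arr[1]=6 > arr[2]=5
(1, 3): arr[1]=6 > arr[3]=4
(2, 3): arr[2]=5 > arr[3]=4

Total inversions: 6

The array has 6 inversion(s): (0,1), (0,2), (0,3), (1,2), (1,3), (2,3). Each pair (i,j) satisfies i < j and arr[i] > arr[j].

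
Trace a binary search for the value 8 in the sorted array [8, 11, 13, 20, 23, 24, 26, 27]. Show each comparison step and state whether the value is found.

Binary search for 8 in [8, 11, 13, 20, 23, 24, 26, 27]:

lo=0, hi=7, mid=3, arr[mid]=20 -> 20 > 8, search left half
lo=0, hi=2, mid=1, arr[mid]=11 -> 11 > 8, search left half
lo=0, hi=0, mid=0, arr[mid]=8 -> Found target at index 0!

Binary search finds 8 at index 0 after 3 comparisons. The search repeatedly halves the search space by comparing with the middle element.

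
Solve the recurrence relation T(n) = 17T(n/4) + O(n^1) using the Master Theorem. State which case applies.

Master Theorem for T(n) = 17T(n/4) + O(n^1):

a = 17, b = 4, c = 1
log_b(a) = log_4(17) = 2.0437

Case 1: c = 1 < log_4(17) = 2.0437
T(n) = O(n^(log_4 17))

For T(n) = 17T(n/4) + O(n^1): log_4(17) = 2.0437. This is Case 1 of the Master Theorem (c < log_b(a), work dominated by leaves), giving O(n^(log_4 17)).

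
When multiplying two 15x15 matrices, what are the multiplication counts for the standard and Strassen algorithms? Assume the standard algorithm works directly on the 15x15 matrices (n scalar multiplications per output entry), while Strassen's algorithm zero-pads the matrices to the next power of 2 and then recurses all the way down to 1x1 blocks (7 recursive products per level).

Matrix multiplication for 15x15 matrices:

Strassen's algorithm requires power-of-2 dimensions. Pad 15x15 to 16x16 (next power of 2).

Standard algorithm: 15^3 = 3375 multiplications
Strassen's algorithm: 7^(log2(16)) = 7^4 = 2401 multiplications
Savings: 3375 - 2401 = 974 multiplications

Standard: 3375 multiplications (15^3). Strassen: 2401 multiplications (7^4, after padding to 16x16). Strassen reduces 8 recursive multiplications to 7 at each level.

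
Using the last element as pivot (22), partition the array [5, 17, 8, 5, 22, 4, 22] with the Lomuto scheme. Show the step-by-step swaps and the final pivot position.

Lomuto partition with pivot = 22:

Initial array: [5, 17, 8, 5, 22, 4, 22]

arr[0]=5 <= 22: swap with position 0, array becomes [5, 17, 8, 5, 22, 4, 22]
arr[1]=17 <= 22: swap with position 1, array becomes [5, 17, 8, 5, 22, 4, 22]
arr[2]=8 <= 22: swap with position 2, array becomes [5, 17, 8, 5, 22, 4, 22]
arr[3]=5 <= 22: swap with position 3, array becomes [5, 17, 8, 5, 22, 4, 22]
arr[4]=22 <= 22: swap with position 4, array becomes [5, 17, 8, 5, 22, 4, 22]
arr[5]=4 <= 22: swap with position 5, array becomes [5, 17, 8, 5, 22, 4, 22]

Place pivot at position 6: [5, 17, 8, 5, 22, 4, 22]
Pivot position: 6

After partitioning with pivot 22, the array becomes [5, 17, 8, 5, 22, 4, 22]. The pivot is placed at index 6. All elements to the left of the pivot are <= 22, and all elements to the right are > 22.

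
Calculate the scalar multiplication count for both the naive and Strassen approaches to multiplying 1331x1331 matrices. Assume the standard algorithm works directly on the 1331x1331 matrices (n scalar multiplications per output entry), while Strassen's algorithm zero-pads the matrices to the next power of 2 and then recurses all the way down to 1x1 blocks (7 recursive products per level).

Matrix multiplication for 1331x1331 matrices:

Strassen's algorithm requires power-of-2 dimensions. Pad 1331x1331 to 2048x2048 (next power of 2).

Standard algorithm: 1331^3 = 2357947691 multiplications
Strassen's algorithm: 7^(log2(2048)) = 7^11 = 1977326743 multiplications
Savings: 2357947691 - 1977326743 = 380620948 multiplications

Standard: 2357947691 multiplications (1331^3). Strassen: 1977326743 multiplications (7^11, after padding to 2048x2048). Strassen reduces 8 recursive multiplications to 7 at each level.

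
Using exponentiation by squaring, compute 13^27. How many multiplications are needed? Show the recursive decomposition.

Computing 13^27 by squaring (build up from 13^1; each line after the first costs one multiplication):

13^1 = 13
13^2 = (13^1)^2 = 13^2 = 169
13^3 = 13 * 13^2 = 13 * 169 = 2197
13^6 = (13^3)^2 = 2197^2 = 4826809
13^12 = (13^6)^2 = 4826809^2 = 23298085122481
13^13 = 13 * 13^12 = 13 * 23298085122481 = 302875106592253
13^26 = (13^13)^2 = 302875106592253^2 = 91733330193268616658399616009
13^27 = 13 * 13^26 = 13 * 91733330193268616658399616009 = 1192533292512492016559195008117

Result: 1192533292512492016559195008117
Multiplications needed: 7 (7 lines after 13^1)

13^27 = 1192533292512492016559195008117. Using exponentiation by squaring, this requires 7 multiplications. The key idea: if the exponent is even, square the half-power; if odd, multiply by the base once.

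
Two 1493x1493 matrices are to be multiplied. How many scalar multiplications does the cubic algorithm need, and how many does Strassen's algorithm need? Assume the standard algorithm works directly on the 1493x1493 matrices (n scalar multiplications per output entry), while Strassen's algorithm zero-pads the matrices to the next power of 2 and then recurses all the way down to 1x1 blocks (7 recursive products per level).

Matrix multiplication for 1493x1493 matrices:

Strassen's algorithm requires power-of-2 dimensions. Pad 1493x1493 to 2048x2048 (next power of 2).

Standard algorithm: 1493^3 = 3327970157 multiplications
Strassen's algorithm: 7^(log2(2048)) = 7^11 = 1977326743 multiplications
Savings: 3327970157 - 1977326743 = 1350643414 multiplications

Standard: 3327970157 multiplications (1493^3). Strassen: 1977326743 multiplications (7^11, after padding to 2048x2048). Strassen reduces 8 recursive multiplications to 7 at each level.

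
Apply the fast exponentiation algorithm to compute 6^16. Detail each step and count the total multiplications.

Computing 6^16 by squaring (build up from 6^1; each line after the first costs one multiplication):

6^1 = 6
6^2 = (6^1)^2 = 6^2 = 36
6^4 = (6^2)^2 = 36^2 = 1296
6^8 = (6^4)^2 = 1296^2 = 1679616
6^16 = (6^8)^2 = 1679616^2 = 2821109907456

Result: 2821109907456
Multiplications needed: 4 (4 lines after 6^1)

6^16 = 2821109907456. Using exponentiation by squaring, this requires 4 multiplications. The key idea: if the exponent is even, square the half-power; if odd, multiply by the base once.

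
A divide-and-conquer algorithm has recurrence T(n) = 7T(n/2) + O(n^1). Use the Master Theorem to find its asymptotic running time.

Master Theorem for T(n) = 7T(n/2) + O(n^1):

a = 7, b = 2, c = 1
log_b(a) = log_2(7) = 2.8074

Case 1: c = 1 < log_2(7) = 2.8074
T(n) = O(n^(log_2 7))

For T(n) = 7T(n/2) + O(n^1): log_2(7) = 2.8074. This is Case 1 of the Master Theorem (c < log_b(a), work dominated by leaves), giving O(n^(log_2 7)).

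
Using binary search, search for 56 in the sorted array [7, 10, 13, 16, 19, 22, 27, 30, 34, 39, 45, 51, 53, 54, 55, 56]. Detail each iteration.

Binary search for 56 in [7, 10, 13, 16, 19, 22, 27, 30, 34, 39, 45, 51, 53, 54, 55, 56]:

lo=0, hi=15, mid=7, arr[mid]=30 -> 30 < 56, search right half
lo=8, hi=15, mid=11, arr[mid]=51 -> 51 < 56, search right half
lo=12, hi=15, mid=13, arr[mid]=54 -> 54 < 56, search right half
lo=14, hi=15, mid=14, arr[mid]=55 -> 55 < 56, search right half
lo=15, hi=15, mid=15, arr[mid]=56 -> Found target at index 15!

Binary search finds 56 at index 15 after 5 comparisons. The search repeatedly halves the search space by comparing with the middle element.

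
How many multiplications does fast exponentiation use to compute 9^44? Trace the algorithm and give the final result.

Computing 9^44 by squaring (build up from 9^1; each line after the first costs one multiplication):

9^1 = 9
9^2 = (9^1)^2 = 9^2 = 81
9^4 = (9^2)^2 = 81^2 = 6561
9^5 = 9 * 9^4 = 9 * 6561 = 59049
9^10 = (9^5)^2 = 59049^2 = 3486784401
9^11 = 9 * 9^10 = 9 * 3486784401 = 31381059609
9^22 = (9^11)^2 = 31381059609^2 = 984770902183611232881
9^44 = (9^22)^2 = 984770902183611232881^2 = 969773729787523602876821942164080815560161

Result: 969773729787523602876821942164080815560161
Multiplications needed: 7 (7 lines after 9^1)

9^44 = 969773729787523602876821942164080815560161. Using exponentiation by squaring, this requires 7 multiplications. The key idea: if the exponent is even, square the half-power; if odd, multiply by the base once.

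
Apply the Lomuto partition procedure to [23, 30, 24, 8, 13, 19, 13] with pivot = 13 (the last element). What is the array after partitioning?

Lomuto partition with pivot = 13:

Initial array: [23, 30, 24, 8, 13, 19, 13]

arr[0]=23 > 13: no swap
arr[1]=30 > 13: no swap
arr[2]=24 > 13: no swap
arr[3]=8 <= 13: swap with position 0, array becomes [8, 30, 24, 23, 13, 19, 13]
arr[4]=13 <= 13: swap with position 1, array becomes [8, 13, 24, 23, 30, 19, 13]
arr[5]=19 > 13: no swap

Place pivot at position 2: [8, 13, 13, 23, 30, 19, 24]
Pivot position: 2

After partitioning with pivot 13, the array becomes [8, 13, 13, 23, 30, 19, 24]. The pivot is placed at index 2. All elements to the left of the pivot are <= 13, and all elements to the right are > 13.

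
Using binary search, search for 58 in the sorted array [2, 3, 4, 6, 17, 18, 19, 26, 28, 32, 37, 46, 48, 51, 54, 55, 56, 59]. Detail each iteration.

Binary search for 58 in [2, 3, 4, 6, 17, 18, 19, 26, 28, 32, 37, 46, 48, 51, 54, 55, 56, 59]:

lo=0, hi=17, mid=8, arr[mid]=28 -> 28 < 58, search right half
lo=9, hi=17, mid=13, arr[mid]=51 -> 51 < 58, search right half
lo=14, hi=17, mid=15, arr[mid]=55 -> 55 < 58, search right half
lo=16, hi=17, mid=16, arr[mid]=56 -> 56 < 58, search right half
lo=17, hi=17, mid=17, arr[mid]=59 -> 59 > 58, search left half
lo=17 > hi=16, target 58 not found

Binary search determines that 58 is not in the array after 5 comparisons. The search space was exhausted without finding the target.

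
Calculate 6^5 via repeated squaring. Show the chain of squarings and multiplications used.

Computing 6^5 by squaring (build up from 6^1; each line after the first costs one multiplication):

6^1 = 6
6^2 = (6^1)^2 = 6^2 = 36
6^4 = (6^2)^2 = 36^2 = 1296
6^5 = 6 * 6^4 = 6 * 1296 = 7776

Result: 7776
Multiplications needed: 3 (3 lines after 6^1)

6^5 = 7776. Using exponentiation by squaring, this requires 3 multiplications. The key idea: if the exponent is even, square the half-power; if odd, multiply by the base once.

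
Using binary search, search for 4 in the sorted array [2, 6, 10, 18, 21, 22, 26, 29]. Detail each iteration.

Binary search for 4 in [2, 6, 10, 18, 21, 22, 26, 29]:

lo=0, hi=7, mid=3, arr[mid]=18 -> 18 > 4, search left half
lo=0, hi=2, mid=1, arr[mid]=6 -> 6 > 4, search left half
lo=0, hi=0, mid=0, arr[mid]=2 -> 2 < 4, search right half
lo=1 > hi=0, target 4 not found

Binary search determines that 4 is not in the array after 3 comparisons. The search space was exhausted without finding the target.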